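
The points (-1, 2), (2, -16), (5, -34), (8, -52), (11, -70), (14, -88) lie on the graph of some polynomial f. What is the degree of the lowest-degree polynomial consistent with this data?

1

Forward differences of the values at u = -1, 2, 5, 8, 11, 14:
  f  : 2  -16  -34  -52  -70  -88
  Δ  : -18  -18  -18  -18  -18
  Δ^2: 0  0  0  0
  Δ^3: 0  0  0
  Δ^4: 0  0
  Δ^5: 0
The first differences are constant (-18) and nonzero, while all higher differences vanish, so the minimal degree is 1.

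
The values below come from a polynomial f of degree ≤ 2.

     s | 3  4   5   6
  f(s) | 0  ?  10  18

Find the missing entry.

4

On equispaced nodes a degree-2 polynomial has vanishing third forward difference, so
  - f(3) + 3·f(4) - 3·f(5) + f(6) = 0.
Substituting the known values and solving for f(4):
  3·f(4) = 12
  f(4) = 4.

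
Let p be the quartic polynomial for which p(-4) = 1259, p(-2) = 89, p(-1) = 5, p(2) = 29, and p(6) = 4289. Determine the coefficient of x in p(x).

Write p(x) = ax^4 + bx^3 + cx^2 + dx + e. Substituting each data point gives a linear system:
  256a - 64b + 16c - 4d + e = 1259
  16a - 8b + 4c - 2d + e = 89
  a - b + c - d + e = 5
  16a + 8b + 4c + 2d + e = 29
  1296a + 216b + 36c + 6d + e = 4289
Solving the system yields a = 4, b = -4, c = -1, d = 1, e = -1.
So p(x) = 4x⁴ - 4x³ - x² + x - 1.
The coefficient of x is 1.

1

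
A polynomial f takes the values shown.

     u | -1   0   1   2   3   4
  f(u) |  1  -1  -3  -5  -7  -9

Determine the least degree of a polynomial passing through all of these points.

1

Forward differences of the values at u = -1, 0, 1, 2, 3, 4:
  f  : 1  -1  -3  -5  -7  -9
  Δ  : -2  -2  -2  -2  -2
  Δ^2: 0  0  0  0
  Δ^3: 0  0  0
  Δ^4: 0  0
  Δ^5: 0
The first differences are constant (-2) and nonzero, while all higher differences vanish, so the minimal degree is 1.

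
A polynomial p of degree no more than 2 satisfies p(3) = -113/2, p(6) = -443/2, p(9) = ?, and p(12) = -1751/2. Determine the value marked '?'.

The 3 known points determine the degree-2 polynomial uniquely.
Write p(t) = at^2 + bt + c. Substituting each data point gives a linear system:
  9a + 3b + c = -113/2
  36a + 6b + c = -443/2
  144a + 12b + c = -1751/2
Solving the system yields a = -6, b = -1, c = 1/2.
So p(t) = -6t² - t + 1/2.
Then p(9) = -989/2.

-989/2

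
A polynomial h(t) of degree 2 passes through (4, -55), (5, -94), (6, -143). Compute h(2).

-7

Forward differences of the values at t = 4, 5, 6:
  h  : -55  -94  -143
  Δ  : -39  -49
  Δ^2: -10
The second differences are constant, confirming degree 2.
Interpolating (Newton forward form) and evaluating at t = 2 gives h(2) = -7.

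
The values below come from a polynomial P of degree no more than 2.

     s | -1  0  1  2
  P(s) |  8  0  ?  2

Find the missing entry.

The 3 known points determine the degree-2 polynomial uniquely.
Write P(s) = as^2 + bs + c. Substituting each data point gives a linear system:
  a - b + c = 8
  c = 0
  4a + 2b + c = 2
Solving the system yields a = 3, b = -5, c = 0.
So P(s) = 3s² - 5s.
Then P(1) = -2.

-2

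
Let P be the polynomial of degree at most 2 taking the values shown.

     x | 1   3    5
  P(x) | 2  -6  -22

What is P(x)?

P(x) = -x^2 + 3

Write P(x) = ax^2 + bx + c. Substituting each data point gives a linear system:
  a + b + c = 2
  9a + 3b + c = -6
  25a + 5b + c = -22
Solving the system yields a = -1, b = 0, c = 3.
So P(x) = -x^2 + 3.
Check: P(3) = -6. ✓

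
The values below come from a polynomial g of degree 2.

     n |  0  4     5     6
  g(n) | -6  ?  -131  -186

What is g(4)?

The 3 known points determine the degree-2 polynomial uniquely.
Write g(n) = an^2 + bn + c. Substituting each data point gives a linear system:
  c = -6
  25a + 5b + c = -131
  36a + 6b + c = -186
Solving the system yields a = -5, b = 0, c = -6.
So g(n) = -5n^2 - 6.
Then g(4) = -86.

-86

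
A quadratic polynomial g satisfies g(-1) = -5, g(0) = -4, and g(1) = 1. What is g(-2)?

-2

Using the Lagrange interpolation formula with nodes -1, 0, 1:
  L_0(u) = u(u - 1) / 2
  L_1(u) = (u + 1)(u - 1) / -1
  L_2(u) = (u + 1)u / 2
Then g(u) = -5·L_0(u) - 4·L_1(u) + 1·L_2(u).
Expanding and collecting terms gives g(u) = 2u² + 3u - 4.
Evaluating at u = -2: g(-2) = -2.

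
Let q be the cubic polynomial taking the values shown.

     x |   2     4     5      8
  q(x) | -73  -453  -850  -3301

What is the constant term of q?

-5

Write q(x) = ax^3 + bx^2 + cx + d. Substituting each data point gives a linear system:
  8a + 4b + 2c + d = -73
  64a + 16b + 4c + d = -453
  125a + 25b + 5c + d = -850
  512a + 64b + 8c + d = -3301
Solving the system yields a = -6, b = -3, c = -4, d = -5.
So q(x) = -6x^3 - 3x^2 - 4x - 5.
The constant term is -5.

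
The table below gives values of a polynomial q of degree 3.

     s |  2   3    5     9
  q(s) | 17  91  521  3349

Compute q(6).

Using the Lagrange interpolation formula with nodes 2, 3, 5, 9:
  L_0(s) = (s - 3)(s - 5)(s - 9) / -21
  L_1(s) = (s - 2)(s - 5)(s - 9) / 12
  L_2(s) = (s - 2)(s - 3)(s - 9) / -24
  L_3(s) = (s - 2)(s - 3)(s - 5) / 168
Then q(s) = 17·L_0(s) + 91·L_1(s) + 521·L_2(s) + 3349·L_3(s).
Expanding and collecting terms gives q(s) = 5s^3 - 3s^2 - 6s + 1.
Evaluating at s = 6: q(6) = 937.

937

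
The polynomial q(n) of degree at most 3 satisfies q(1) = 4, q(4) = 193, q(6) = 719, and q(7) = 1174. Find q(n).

q(n) = 4n^3 - 4n^2 - n + 5

Using the Lagrange interpolation formula with nodes 1, 4, 6, 7:
  L_0(n) = (n - 4)(n - 6)(n - 7) / -90
  L_1(n) = (n - 1)(n - 6)(n - 7) / 18
  L_2(n) = (n - 1)(n - 4)(n - 7) / -10
  L_3(n) = (n - 1)(n - 4)(n - 6) / 18
Then q(n) = 4·L_0(n) + 193·L_1(n) + 719·L_2(n) + 1174·L_3(n).
Expanding and collecting terms gives q(n) = 4n^3 - 4n^2 - n + 5.
Check: q(7) = 1174. ✓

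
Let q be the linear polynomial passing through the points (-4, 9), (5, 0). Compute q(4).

1

Using the Lagrange interpolation formula with nodes -4, 5:
  L_0(x) = (x - 5) / -9
  L_1(x) = (x + 4) / 9
Then q(x) = 9·L_0(x) + 0·L_1(x).
Expanding and collecting terms gives q(x) = -x + 5.
Evaluating at x = 4: q(4) = 1.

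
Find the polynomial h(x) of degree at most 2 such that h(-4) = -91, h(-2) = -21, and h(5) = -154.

h(x) = -6x^2 - x + 1

Write h(x) = ax^2 + bx + c. Substituting each data point gives a linear system:
  16a - 4b + c = -91
  4a - 2b + c = -21
  25a + 5b + c = -154
Solving the system yields a = -6, b = -1, c = 1.
So h(x) = -6x^2 - x + 1.
Check: h(5) = -154. ✓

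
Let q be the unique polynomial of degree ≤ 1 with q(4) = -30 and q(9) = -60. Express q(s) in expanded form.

Write q(s) = as + b. Substituting each data point gives a linear system:
  4a + b = -30
  9a + b = -60
Solving the system yields a = -6, b = -6.
So q(s) = -6s - 6.
Check: q(9) = -60. ✓

q(s) = -6s - 6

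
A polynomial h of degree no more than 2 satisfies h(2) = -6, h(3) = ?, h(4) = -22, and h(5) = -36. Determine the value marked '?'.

-12

On equispaced nodes a degree-2 polynomial has vanishing third forward difference, so
  - h(2) + 3·h(3) - 3·h(4) + h(5) = 0.
Substituting the known values and solving for h(3):
  3·h(3) = -36
  h(3) = -12.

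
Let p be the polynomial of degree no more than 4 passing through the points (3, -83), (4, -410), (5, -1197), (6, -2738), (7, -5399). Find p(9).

Forward differences of the values at u = 3, 4, 5, 6, 7:
  p  : -83  -410  -1197  -2738  -5399
  Δ  : -327  -787  -1541  -2661
  Δ^2: -460  -754  -1120
  Δ^3: -294  -366
  Δ^4: -72
The fourth differences are constant, confirming degree 4.
Interpolating (Newton forward form) and evaluating at u = 9 gives p(9) = -15905.

-15905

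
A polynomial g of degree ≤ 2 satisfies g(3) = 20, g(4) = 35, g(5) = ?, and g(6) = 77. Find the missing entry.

The 3 known points determine the degree-2 polynomial uniquely.
Write g(s) = as^2 + bs + c. Substituting each data point gives a linear system:
  9a + 3b + c = 20
  16a + 4b + c = 35
  36a + 6b + c = 77
Solving the system yields a = 2, b = 1, c = -1.
So g(s) = 2s² + s - 1.
Then g(5) = 54.

54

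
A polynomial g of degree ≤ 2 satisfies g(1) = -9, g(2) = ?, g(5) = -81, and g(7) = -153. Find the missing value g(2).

The 3 known points determine the degree-2 polynomial uniquely.
Write g(n) = an^2 + bn + c. Substituting each data point gives a linear system:
  a + b + c = -9
  25a + 5b + c = -81
  49a + 7b + c = -153
Solving the system yields a = -3, b = 0, c = -6.
So g(n) = -3n^2 - 6.
Then g(2) = -18.

-18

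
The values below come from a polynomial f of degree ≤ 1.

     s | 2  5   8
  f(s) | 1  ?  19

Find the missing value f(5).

On equispaced nodes a degree-1 polynomial has vanishing second forward difference, so
  f(2) - 2·f(5) + f(8) = 0.
Substituting the known values and solving for f(5):
  -2·f(5) = -20
  f(5) = 10.

10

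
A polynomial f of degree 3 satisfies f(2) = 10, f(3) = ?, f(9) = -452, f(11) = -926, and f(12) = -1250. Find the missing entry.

The 4 known points determine the degree-3 polynomial uniquely.
Write f(s) = as^3 + bs^2 + cs + d. Substituting each data point gives a linear system:
  8a + 4b + 2c + d = 10
  729a + 81b + 9c + d = -452
  1331a + 121b + 11c + d = -926
  1728a + 144b + 12c + d = -1250
Solving the system yields a = -1, b = 3, c = 4, d = -2.
So f(s) = -s^3 + 3s^2 + 4s - 2.
Then f(3) = 10.

10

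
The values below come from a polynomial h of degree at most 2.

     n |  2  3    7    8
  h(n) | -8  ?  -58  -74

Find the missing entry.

-14

The 3 known points determine the degree-2 polynomial uniquely.
Write h(n) = an^2 + bn + c. Substituting each data point gives a linear system:
  4a + 2b + c = -8
  49a + 7b + c = -58
  64a + 8b + c = -74
Solving the system yields a = -1, b = -1, c = -2.
So h(n) = -n^2 - n - 2.
Then h(3) = -14.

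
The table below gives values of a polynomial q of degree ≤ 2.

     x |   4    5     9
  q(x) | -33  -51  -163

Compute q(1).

Write q(x) = ax^2 + bx + c. Substituting each data point gives a linear system:
  16a + 4b + c = -33
  25a + 5b + c = -51
  81a + 9b + c = -163
Solving the system yields a = -2, b = 0, c = -1.
So q(x) = -2x^2 - 1.
Then q(1) = -3.

-3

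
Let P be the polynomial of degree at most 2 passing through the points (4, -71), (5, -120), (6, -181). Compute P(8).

-339

Write P(s) = as^2 + bs + c. Substituting each data point gives a linear system:
  16a + 4b + c = -71
  25a + 5b + c = -120
  36a + 6b + c = -181
Solving the system yields a = -6, b = 5, c = 5.
So P(s) = -6s² + 5s + 5.
Then P(8) = -339.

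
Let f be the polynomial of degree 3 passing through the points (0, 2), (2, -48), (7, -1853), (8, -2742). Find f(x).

f(x) = -5x^3 - 3x^2 + x + 2

Using the Lagrange interpolation formula with nodes 0, 2, 7, 8:
  L_0(x) = (x - 2)(x - 7)(x - 8) / -112
  L_1(x) = x(x - 7)(x - 8) / 60
  L_2(x) = x(x - 2)(x - 8) / -35
  L_3(x) = x(x - 2)(x - 7) / 48
Then f(x) = 2·L_0(x) - 48·L_1(x) - 1853·L_2(x) - 2742·L_3(x).
Expanding and collecting terms gives f(x) = -5x³ - 3x² + x + 2.
Check: f(8) = -2742. ✓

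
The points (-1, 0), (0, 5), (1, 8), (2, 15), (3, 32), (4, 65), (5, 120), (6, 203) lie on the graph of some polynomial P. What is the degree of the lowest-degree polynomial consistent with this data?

Forward differences of the values at s = -1, 0, 1, 2, 3, 4, 5, 6:
  P  : 0  5  8  15  32  65  120  203
  Δ  : 5  3  7  17  33  55  83
  Δ^2: -2  4  10  16  22  28
  Δ^3: 6  6  6  6  6
  Δ^4: 0  0  0  0
  Δ^5: 0  0  0
  Δ^6: 0  0
  Δ^7: 0
The third differences are constant (6) and nonzero, while all higher differences vanish, so the minimal degree is 3.

3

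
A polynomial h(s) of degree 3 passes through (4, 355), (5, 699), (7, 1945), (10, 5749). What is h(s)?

Write h(s) = as^3 + bs^2 + cs + d. Substituting each data point gives a linear system:
  64a + 16b + 4c + d = 355
  125a + 25b + 5c + d = 699
  343a + 49b + 7c + d = 1945
  1000a + 100b + 10c + d = 5749
Solving the system yields a = 6, b = -3, c = 5, d = -1.
So h(s) = 6s^3 - 3s^2 + 5s - 1.
Check: h(4) = 355. ✓

h(s) = 6s^3 - 3s^2 + 5s - 1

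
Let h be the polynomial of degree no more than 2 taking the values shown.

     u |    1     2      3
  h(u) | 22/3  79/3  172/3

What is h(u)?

h(u) = 6u^2 + u + 1/3

Write h(u) = au^2 + bu + c. Substituting each data point gives a linear system:
  a + b + c = 22/3
  4a + 2b + c = 79/3
  9a + 3b + c = 172/3
Solving the system yields a = 6, b = 1, c = 1/3.
So h(u) = 6u^2 + u + 1/3.
Check: h(3) = 172/3. ✓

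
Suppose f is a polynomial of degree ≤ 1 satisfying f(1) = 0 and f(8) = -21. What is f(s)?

Using the Lagrange interpolation formula with nodes 1, 8:
  L_0(s) = (s - 8) / -7
  L_1(s) = (s - 1) / 7
Then f(s) = 0·L_0(s) - 21·L_1(s).
Expanding and collecting terms gives f(s) = -3s + 3.
Check: f(8) = -21. ✓

f(s) = -3s + 3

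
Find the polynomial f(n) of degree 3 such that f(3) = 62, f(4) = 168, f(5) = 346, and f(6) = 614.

f(n) = 3n^3 - 5n - 4

Write f(n) = an^3 + bn^2 + cn + d. Substituting each data point gives a linear system:
  27a + 9b + 3c + d = 62
  64a + 16b + 4c + d = 168
  125a + 25b + 5c + d = 346
  216a + 36b + 6c + d = 614
Solving the system yields a = 3, b = 0, c = -5, d = -4.
So f(n) = 3n^3 - 5n - 4.
Check: f(4) = 168. ✓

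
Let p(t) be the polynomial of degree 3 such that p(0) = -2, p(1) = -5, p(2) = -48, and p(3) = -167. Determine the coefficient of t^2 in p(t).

Write p(t) = at^3 + bt^2 + ct + d. Substituting each data point gives a linear system:
  d = -2
  a + b + c + d = -5
  8a + 4b + 2c + d = -48
  27a + 9b + 3c + d = -167
Solving the system yields a = -6, b = -2, c = 5, d = -2.
So p(t) = -6t^3 - 2t^2 + 5t - 2.
The coefficient of t^2 is -2.

-2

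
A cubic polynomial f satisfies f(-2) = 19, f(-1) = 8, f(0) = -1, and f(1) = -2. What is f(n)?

Using the Lagrange interpolation formula with nodes -2, -1, 0, 1:
  L_0(n) = (n + 1)n(n - 1) / -6
  L_1(n) = (n + 2)n(n - 1) / 2
  L_2(n) = (n + 2)(n + 1)(n - 1) / -2
  L_3(n) = (n + 2)(n + 1)n / 6
Then f(n) = 19·L_0(n) + 8·L_1(n) - 1·L_2(n) - 2·L_3(n).
Expanding and collecting terms gives f(n) = n³ + 4n² - 6n - 1.
Check: f(-2) = 19. ✓

f(n) = n^3 + 4n^2 - 6n - 1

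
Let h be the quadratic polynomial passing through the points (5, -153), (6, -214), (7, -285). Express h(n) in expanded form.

Write h(n) = an^2 + bn + c. Substituting each data point gives a linear system:
  25a + 5b + c = -153
  36a + 6b + c = -214
  49a + 7b + c = -285
Solving the system yields a = -5, b = -6, c = 2.
So h(n) = -5n^2 - 6n + 2.
Check: h(7) = -285. ✓

h(n) = -5n^2 - 6n + 2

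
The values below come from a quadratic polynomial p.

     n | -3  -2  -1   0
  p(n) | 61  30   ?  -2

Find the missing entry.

The 3 known points determine the degree-2 polynomial uniquely.
Write p(n) = an^2 + bn + c. Substituting each data point gives a linear system:
  9a - 3b + c = 61
  4a - 2b + c = 30
  c = -2
Solving the system yields a = 5, b = -6, c = -2.
So p(n) = 5n^2 - 6n - 2.
Then p(-1) = 9.

9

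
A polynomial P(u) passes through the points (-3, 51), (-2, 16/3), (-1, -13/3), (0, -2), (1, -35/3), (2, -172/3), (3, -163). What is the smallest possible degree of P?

3

Forward differences of the values at u = -3, -2, -1, 0, 1, 2, 3:
  P  : 51  16/3  -13/3  -2  -35/3  -172/3  -163
  Δ  : -137/3  -29/3  7/3  -29/3  -137/3  -317/3
  Δ^2: 36  12  -12  -36  -60
  Δ^3: -24  -24  -24  -24
  Δ^4: 0  0  0
  Δ^5: 0  0
  Δ^6: 0
The third differences are constant (-24) and nonzero, while all higher differences vanish, so the minimal degree is 3.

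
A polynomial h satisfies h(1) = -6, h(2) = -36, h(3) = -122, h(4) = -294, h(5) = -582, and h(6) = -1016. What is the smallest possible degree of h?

Forward differences of the values at s = 1, 2, 3, 4, 5, 6:
  h  : -6  -36  -122  -294  -582  -1016
  Δ  : -30  -86  -172  -288  -434
  Δ^2: -56  -86  -116  -146
  Δ^3: -30  -30  -30
  Δ^4: 0  0
  Δ^5: 0
The third differences are constant (-30) and nonzero, while all higher differences vanish, so the minimal degree is 3.

3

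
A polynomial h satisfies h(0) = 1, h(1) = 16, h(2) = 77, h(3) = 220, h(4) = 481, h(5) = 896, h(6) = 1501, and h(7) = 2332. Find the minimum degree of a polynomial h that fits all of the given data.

3

Forward differences of the values at u = 0, 1, 2, 3, 4, 5, 6, 7:
  h  : 1  16  77  220  481  896  1501  2332
  Δ  : 15  61  143  261  415  605  831
  Δ^2: 46  82  118  154  190  226
  Δ^3: 36  36  36  36  36
  Δ^4: 0  0  0  0
  Δ^5: 0  0  0
  Δ^6: 0  0
  Δ^7: 0
The third differences are constant (36) and nonzero, while all higher differences vanish, so the minimal degree is 3.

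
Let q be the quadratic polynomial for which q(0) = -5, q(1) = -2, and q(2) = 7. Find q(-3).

22

Using the Lagrange interpolation formula with nodes 0, 1, 2:
  L_0(n) = (n - 1)(n - 2) / 2
  L_1(n) = n(n - 2) / -1
  L_2(n) = n(n - 1) / 2
Then q(n) = -5·L_0(n) - 2·L_1(n) + 7·L_2(n).
Expanding and collecting terms gives q(n) = 3n² - 5.
Evaluating at n = -3: q(-3) = 22.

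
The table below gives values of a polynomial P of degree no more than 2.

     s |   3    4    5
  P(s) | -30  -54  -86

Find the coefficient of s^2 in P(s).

Write P(s) = as^2 + bs + c. Substituting each data point gives a linear system:
  9a + 3b + c = -30
  16a + 4b + c = -54
  25a + 5b + c = -86
Solving the system yields a = -4, b = 4, c = -6.
So P(s) = -4s^2 + 4s - 6.
The leading coefficient is -4.

-4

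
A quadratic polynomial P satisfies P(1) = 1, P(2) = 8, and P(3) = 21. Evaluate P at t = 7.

Using the Lagrange interpolation formula with nodes 1, 2, 3:
  L_0(t) = (t - 2)(t - 3) / 2
  L_1(t) = (t - 1)(t - 3) / -1
  L_2(t) = (t - 1)(t - 2) / 2
Then P(t) = 1·L_0(t) + 8·L_1(t) + 21·L_2(t).
Expanding and collecting terms gives P(t) = 3t^2 - 2t.
Evaluating at t = 7: P(7) = 133.

133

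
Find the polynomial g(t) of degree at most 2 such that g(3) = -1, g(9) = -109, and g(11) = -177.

Using the Lagrange interpolation formula with nodes 3, 9, 11:
  L_0(t) = (t - 9)(t - 11) / 48
  L_1(t) = (t - 3)(t - 11) / -12
  L_2(t) = (t - 3)(t - 9) / 16
Then g(t) = -1·L_0(t) - 109·L_1(t) - 177·L_2(t).
Expanding and collecting terms gives g(t) = -2t² + 6t - 1.
Check: g(3) = -1. ✓

g(t) = -2t^2 + 6t - 1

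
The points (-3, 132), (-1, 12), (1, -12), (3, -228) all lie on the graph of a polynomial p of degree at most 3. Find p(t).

Using the Lagrange interpolation formula with nodes -3, -1, 1, 3:
  L_0(t) = (t + 1)(t - 1)(t - 3) / -48
  L_1(t) = (t + 3)(t - 1)(t - 3) / 16
  L_2(t) = (t + 3)(t + 1)(t - 3) / -16
  L_3(t) = (t + 3)(t + 1)(t - 1) / 48
Then p(t) = 132·L_0(t) + 12·L_1(t) - 12·L_2(t) - 228·L_3(t).
Expanding and collecting terms gives p(t) = -6t^3 - 6t^2 - 6t + 6.
Check: p(-1) = 12. ✓

p(t) = -6t^3 - 6t^2 - 6t + 6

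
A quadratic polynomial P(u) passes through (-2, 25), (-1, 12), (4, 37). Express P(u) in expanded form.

Write P(u) = au^2 + bu + c. Substituting each data point gives a linear system:
  4a - 2b + c = 25
  a - b + c = 12
  16a + 4b + c = 37
Solving the system yields a = 3, b = -4, c = 5.
So P(u) = 3u^2 - 4u + 5.
Check: P(-2) = 25. ✓

P(u) = 3u^2 - 4u + 5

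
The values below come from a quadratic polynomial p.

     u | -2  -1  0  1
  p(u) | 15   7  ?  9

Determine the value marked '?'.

On equispaced nodes a degree-2 polynomial has vanishing third forward difference, so
  - p(-2) + 3·p(-1) - 3·p(0) + p(1) = 0.
Substituting the known values and solving for p(0):
  -3·p(0) = -15
  p(0) = 5.

5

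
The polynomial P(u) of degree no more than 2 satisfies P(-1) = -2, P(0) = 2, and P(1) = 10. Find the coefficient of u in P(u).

Write P(u) = au^2 + bu + c. Substituting each data point gives a linear system:
  a - b + c = -2
  c = 2
  a + b + c = 10
Solving the system yields a = 2, b = 6, c = 2.
So P(u) = 2u^2 + 6u + 2.
The coefficient of u is 6.

6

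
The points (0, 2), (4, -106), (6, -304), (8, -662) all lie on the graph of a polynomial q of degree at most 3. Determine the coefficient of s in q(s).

-3

Write q(s) = as^3 + bs^2 + cs + d. Substituting each data point gives a linear system:
  d = 2
  64a + 16b + 4c + d = -106
  216a + 36b + 6c + d = -304
  512a + 64b + 8c + d = -662
Solving the system yields a = -1, b = -2, c = -3, d = 2.
So q(s) = -s^3 - 2s^2 - 3s + 2.
The coefficient of s is -3.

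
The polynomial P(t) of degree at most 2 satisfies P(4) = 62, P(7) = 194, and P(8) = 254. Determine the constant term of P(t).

Write P(t) = at^2 + bt + c. Substituting each data point gives a linear system:
  16a + 4b + c = 62
  49a + 7b + c = 194
  64a + 8b + c = 254
Solving the system yields a = 4, b = 0, c = -2.
So P(t) = 4t² - 2.
The constant term is -2.

-2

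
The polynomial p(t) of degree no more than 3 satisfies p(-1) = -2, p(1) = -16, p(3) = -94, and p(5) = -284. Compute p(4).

Using the Lagrange interpolation formula with nodes -1, 1, 3, 5:
  L_0(t) = (t - 1)(t - 3)(t - 5) / -48
  L_1(t) = (t + 1)(t - 3)(t - 5) / 16
  L_2(t) = (t + 1)(t - 1)(t - 5) / -16
  L_3(t) = (t + 1)(t - 1)(t - 3) / 48
Then p(t) = -2·L_0(t) - 16·L_1(t) - 94·L_2(t) - 284·L_3(t).
Expanding and collecting terms gives p(t) = -t³ - 5t² - 6t - 4.
Evaluating at t = 4: p(4) = -172.

-172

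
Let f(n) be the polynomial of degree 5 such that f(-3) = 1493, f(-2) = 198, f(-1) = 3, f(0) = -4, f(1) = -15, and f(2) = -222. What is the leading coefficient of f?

Write f(n) = an^5 + bn^4 + cn^3 + dn^2 + en + k. Substituting each data point gives a linear system:
  -243a + 81b - 27c + 9d - 3e + k = 1493
  -32a + 16b - 8c + 4d - 2e + k = 198
  -a + b - c + d - e + k = 3
  k = -4
  a + b + c + d + e + k = -15
  32a + 16b + 8c + 4d + 2e + k = -222
Solving the system yields a = -6, b = 0, c = -2, d = -2, e = -1, k = -4.
So f(n) = -6n⁵ - 2n³ - 2n² - n - 4.
The leading coefficient is -6.

-6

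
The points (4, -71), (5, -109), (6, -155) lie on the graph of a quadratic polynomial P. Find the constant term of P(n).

1

Write P(n) = an^2 + bn + c. Substituting each data point gives a linear system:
  16a + 4b + c = -71
  25a + 5b + c = -109
  36a + 6b + c = -155
Solving the system yields a = -4, b = -2, c = 1.
So P(n) = -4n² - 2n + 1.
The constant term is 1.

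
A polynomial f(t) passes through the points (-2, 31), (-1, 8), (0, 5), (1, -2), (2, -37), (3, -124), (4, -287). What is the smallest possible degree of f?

Forward differences of the values at t = -2, -1, 0, 1, 2, 3, 4:
  f  : 31  8  5  -2  -37  -124  -287
  Δ  : -23  -3  -7  -35  -87  -163
  Δ^2: 20  -4  -28  -52  -76
  Δ^3: -24  -24  -24  -24
  Δ^4: 0  0  0
  Δ^5: 0  0
  Δ^6: 0
The third differences are constant (-24) and nonzero, while all higher differences vanish, so the minimal degree is 3.

3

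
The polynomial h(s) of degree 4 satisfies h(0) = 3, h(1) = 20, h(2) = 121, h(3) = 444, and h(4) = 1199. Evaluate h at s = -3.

Forward differences of the values at s = 0, 1, 2, 3, 4:
  h  : 3  20  121  444  1199
  Δ  : 17  101  323  755
  Δ^2: 84  222  432
  Δ^3: 138  210
  Δ^4: 72
The fourth differences are constant, confirming degree 4.
Interpolating (Newton forward form) and evaluating at s = -3 gives h(-3) = 156.

156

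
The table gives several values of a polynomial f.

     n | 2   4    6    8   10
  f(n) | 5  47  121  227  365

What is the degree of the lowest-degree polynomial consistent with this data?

2

Forward differences of the values at n = 2, 4, 6, 8, 10:
  f  : 5  47  121  227  365
  Δ  : 42  74  106  138
  Δ^2: 32  32  32
  Δ^3: 0  0
  Δ^4: 0
The second differences are constant (32) and nonzero, while all higher differences vanish, so the minimal degree is 2.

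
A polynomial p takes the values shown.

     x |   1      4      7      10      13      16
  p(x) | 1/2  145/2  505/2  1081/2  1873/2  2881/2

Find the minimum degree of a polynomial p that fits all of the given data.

Forward differences of the values at x = 1, 4, 7, 10, 13, 16:
  p  : 1/2  145/2  505/2  1081/2  1873/2  2881/2
  Δ  : 72  180  288  396  504
  Δ^2: 108  108  108  108
  Δ^3: 0  0  0
  Δ^4: 0  0
  Δ^5: 0
The second differences are constant (108) and nonzero, while all higher differences vanish, so the minimal degree is 2.

2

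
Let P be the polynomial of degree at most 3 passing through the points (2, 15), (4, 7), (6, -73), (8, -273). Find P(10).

-641

Forward differences of the values at x = 2, 4, 6, 8:
  P  : 15  7  -73  -273
  Δ  : -8  -80  -200
  Δ^2: -72  -120
  Δ^3: -48
The third differences are constant, confirming degree 3.
Interpolating (Newton forward form) and evaluating at x = 10 gives P(10) = -641.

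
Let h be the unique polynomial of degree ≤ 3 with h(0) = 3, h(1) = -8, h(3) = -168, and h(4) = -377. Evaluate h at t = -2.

37

Write h(t) = at^3 + bt^2 + ct + d. Substituting each data point gives a linear system:
  d = 3
  a + b + c + d = -8
  27a + 9b + 3c + d = -168
  64a + 16b + 4c + d = -377
Solving the system yields a = -5, b = -3, c = -3, d = 3.
So h(t) = -5t³ - 3t² - 3t + 3.
Then h(-2) = 37.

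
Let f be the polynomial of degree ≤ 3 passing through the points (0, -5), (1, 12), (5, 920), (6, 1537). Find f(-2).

-39

Using the Lagrange interpolation formula with nodes 0, 1, 5, 6:
  L_0(s) = (s - 1)(s - 5)(s - 6) / -30
  L_1(s) = s(s - 5)(s - 6) / 20
  L_2(s) = s(s - 1)(s - 6) / -20
  L_3(s) = s(s - 1)(s - 5) / 30
Then f(s) = -5·L_0(s) + 12·L_1(s) + 920·L_2(s) + 1537·L_3(s).
Expanding and collecting terms gives f(s) = 6s³ + 6s² + 5s - 5.
Evaluating at s = -2: f(-2) = -39.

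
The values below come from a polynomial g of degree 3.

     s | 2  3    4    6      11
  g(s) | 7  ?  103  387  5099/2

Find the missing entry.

75/2

The 4 known points determine the degree-3 polynomial uniquely.
Write g(s) = as^3 + bs^2 + cs + d. Substituting each data point gives a linear system:
  8a + 4b + 2c + d = 7
  64a + 16b + 4c + d = 103
  216a + 36b + 6c + d = 387
  1331a + 121b + 11c + d = 5099/2
Solving the system yields a = 2, b = -1/2, c = -5, d = 3.
So g(s) = 2s^3 - (1/2)s^2 - 5s + 3.
Then g(3) = 75/2.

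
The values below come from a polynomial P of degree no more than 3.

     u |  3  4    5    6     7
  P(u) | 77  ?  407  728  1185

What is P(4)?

198

On equispaced nodes a degree-3 polynomial has vanishing fourth forward difference, so
  P(3) - 4·P(4) + 6·P(5) - 4·P(6) + P(7) = 0.
Substituting the known values and solving for P(4):
  -4·P(4) = -792
  P(4) = 198.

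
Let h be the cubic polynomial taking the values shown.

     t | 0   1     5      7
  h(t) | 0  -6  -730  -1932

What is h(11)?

Write h(t) = at^3 + bt^2 + ct + d. Substituting each data point gives a linear system:
  d = 0
  a + b + c + d = -6
  125a + 25b + 5c + d = -730
  343a + 49b + 7c + d = -1932
Solving the system yields a = -5, b = -5, c = 4, d = 0.
So h(t) = -5t^3 - 5t^2 + 4t.
Then h(11) = -7216.

-7216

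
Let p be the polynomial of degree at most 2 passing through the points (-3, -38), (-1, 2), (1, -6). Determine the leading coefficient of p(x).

Write p(x) = ax^2 + bx + c. Substituting each data point gives a linear system:
  9a - 3b + c = -38
  a - b + c = 2
  a + b + c = -6
Solving the system yields a = -6, b = -4, c = 4.
So p(x) = -6x^2 - 4x + 4.
The leading coefficient is -6.

-6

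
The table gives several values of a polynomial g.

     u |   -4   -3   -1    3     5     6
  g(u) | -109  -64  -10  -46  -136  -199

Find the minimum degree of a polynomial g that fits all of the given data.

2

Divided differences on the nodes -4, -3, -1, 3, 5, 6:
  order 0: -109  -64  -10  -46  -136  -199
  order 1: 45  27  -9  -45  -63
  order 2: -6  -6  -6  -6
  order 3: 0  0  0
  order 4: 0  0
  order 5: 0
The order-2 divided differences are all -6 (nonzero) and every higher order vanishes, so the data lies on a polynomial of degree exactly 2.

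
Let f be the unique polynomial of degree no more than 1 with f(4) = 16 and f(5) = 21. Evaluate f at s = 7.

Write f(s) = as + b. Substituting each data point gives a linear system:
  4a + b = 16
  5a + b = 21
Solving the system yields a = 5, b = -4.
So f(s) = 5s - 4.
Then f(7) = 31.

31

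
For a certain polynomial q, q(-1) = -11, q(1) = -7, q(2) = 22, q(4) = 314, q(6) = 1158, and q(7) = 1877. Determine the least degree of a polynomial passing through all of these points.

3

Divided differences on the nodes -1, 1, 2, 4, 6, 7:
  order 0: -11  -7  22  314  1158  1877
  order 1: 2  29  146  422  719
  order 2: 9  39  69  99
  order 3: 6  6  6
  order 4: 0  0
  order 5: 0
The order-3 divided differences are all 6 (nonzero) and every higher order vanishes, so the data lies on a polynomial of degree exactly 3.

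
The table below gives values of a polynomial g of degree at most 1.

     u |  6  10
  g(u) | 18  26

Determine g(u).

Write g(u) = au + b. Substituting each data point gives a linear system:
  6a + b = 18
  10a + b = 26
Solving the system yields a = 2, b = 6.
So g(u) = 2u + 6.
Check: g(6) = 18. ✓

g(u) = 2u + 6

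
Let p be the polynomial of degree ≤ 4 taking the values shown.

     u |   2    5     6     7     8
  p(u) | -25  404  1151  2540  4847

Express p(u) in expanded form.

Write p(u) = au^4 + bu^3 + cu^2 + du + e. Substituting each data point gives a linear system:
  16a + 8b + 4c + 2d + e = -25
  625a + 125b + 25c + 5d + e = 404
  1296a + 216b + 36c + 6d + e = 1151
  2401a + 343b + 49c + 7d + e = 2540
  4096a + 512b + 64c + 8d + e = 4847
Solving the system yields a = 2, b = -6, c = -5, d = 6, e = -1.
So p(u) = 2u⁴ - 6u³ - 5u² + 6u - 1.
Check: p(7) = 2540. ✓

p(u) = 2u^4 - 6u^3 - 5u^2 + 6u - 1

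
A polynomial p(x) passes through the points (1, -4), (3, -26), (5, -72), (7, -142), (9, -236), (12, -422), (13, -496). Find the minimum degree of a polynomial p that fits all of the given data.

Divided differences on the nodes 1, 3, 5, 7, 9, 12, 13:
  order 0: -4  -26  -72  -142  -236  -422  -496
  order 1: -11  -23  -35  -47  -62  -74
  order 2: -3  -3  -3  -3  -3
  order 3: 0  0  0  0
  order 4: 0  0  0
  order 5: 0  0
  order 6: 0
The order-2 divided differences are all -3 (nonzero) and every higher order vanishes, so the data lies on a polynomial of degree exactly 2.

2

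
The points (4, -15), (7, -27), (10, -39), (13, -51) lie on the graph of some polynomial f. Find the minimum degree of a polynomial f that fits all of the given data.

1

Forward differences of the values at x = 4, 7, 10, 13:
  f  : -15  -27  -39  -51
  Δ  : -12  -12  -12
  Δ^2: 0  0
  Δ^3: 0
The first differences are constant (-12) and nonzero, while all higher differences vanish, so the minimal degree is 1.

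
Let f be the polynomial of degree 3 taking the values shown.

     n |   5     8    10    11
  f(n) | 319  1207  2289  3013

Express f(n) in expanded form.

f(n) = 2n^3 + 3n^2 - n - 1

Using the Lagrange interpolation formula with nodes 5, 8, 10, 11:
  L_0(n) = (n - 8)(n - 10)(n - 11) / -90
  L_1(n) = (n - 5)(n - 10)(n - 11) / 18
  L_2(n) = (n - 5)(n - 8)(n - 11) / -10
  L_3(n) = (n - 5)(n - 8)(n - 10) / 18
Then f(n) = 319·L_0(n) + 1207·L_1(n) + 2289·L_2(n) + 3013·L_3(n).
Expanding and collecting terms gives f(n) = 2n³ + 3n² - n - 1.
Check: f(5) = 319. ✓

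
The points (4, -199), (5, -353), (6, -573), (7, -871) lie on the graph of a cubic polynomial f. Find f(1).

Forward differences of the values at n = 4, 5, 6, 7:
  f  : -199  -353  -573  -871
  Δ  : -154  -220  -298
  Δ^2: -66  -78
  Δ^3: -12
The third differences are constant, confirming degree 3.
Interpolating (Newton forward form) and evaluating at n = 1 gives f(1) = -13.

-13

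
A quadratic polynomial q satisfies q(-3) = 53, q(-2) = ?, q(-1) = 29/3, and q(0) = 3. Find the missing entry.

On equispaced nodes a degree-2 polynomial has vanishing third forward difference, so
  - q(-3) + 3·q(-2) - 3·q(-1) + q(0) = 0.
Substituting the known values and solving for q(-2):
  3·q(-2) = 79
  q(-2) = 79/3.

79/3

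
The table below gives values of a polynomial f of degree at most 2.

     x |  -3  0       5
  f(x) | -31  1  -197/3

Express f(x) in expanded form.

Write f(x) = ax^2 + bx + c. Substituting each data point gives a linear system:
  9a - 3b + c = -31
  c = 1
  25a + 5b + c = -197/3
Solving the system yields a = -3, b = 5/3, c = 1.
So f(x) = -3x^2 + (5/3)x + 1.
Check: f(-3) = -31. ✓

f(x) = -3x^2 + (5/3)x + 1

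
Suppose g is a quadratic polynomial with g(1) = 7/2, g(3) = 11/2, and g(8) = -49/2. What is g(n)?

g(n) = -n^2 + 5n - 1/2

Write g(n) = an^2 + bn + c. Substituting each data point gives a linear system:
  a + b + c = 7/2
  9a + 3b + c = 11/2
  64a + 8b + c = -49/2
Solving the system yields a = -1, b = 5, c = -1/2.
So g(n) = -n^2 + 5n - 1/2.
Check: g(8) = -49/2. ✓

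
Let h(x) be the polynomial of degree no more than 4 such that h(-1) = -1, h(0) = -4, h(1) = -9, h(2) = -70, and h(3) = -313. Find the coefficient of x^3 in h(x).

Write h(x) = ax^4 + bx^3 + cx^2 + dx + e. Substituting each data point gives a linear system:
  a - b + c - d + e = -1
  e = -4
  a + b + c + d + e = -9
  16a + 8b + 4c + 2d + e = -70
  81a + 27b + 9c + 3d + e = -313
Solving the system yields a = -3, b = -3, c = 2, d = -1, e = -4.
So h(x) = -3x^4 - 3x^3 + 2x^2 - x - 4.
The coefficient of x^3 is -3.

-3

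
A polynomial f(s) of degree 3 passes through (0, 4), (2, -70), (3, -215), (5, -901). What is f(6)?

-1514

Using the Lagrange interpolation formula with nodes 0, 2, 3, 5:
  L_0(s) = (s - 2)(s - 3)(s - 5) / -30
  L_1(s) = s(s - 3)(s - 5) / 6
  L_2(s) = s(s - 2)(s - 5) / -6
  L_3(s) = s(s - 2)(s - 3) / 30
Then f(s) = 4·L_0(s) - 70·L_1(s) - 215·L_2(s) - 901·L_3(s).
Expanding and collecting terms gives f(s) = -6s³ - 6s² - s + 4.
Evaluating at s = 6: f(6) = -1514.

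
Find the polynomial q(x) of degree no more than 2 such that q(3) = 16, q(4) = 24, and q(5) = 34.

Using the Lagrange interpolation formula with nodes 3, 4, 5:
  L_0(x) = (x - 4)(x - 5) / 2
  L_1(x) = (x - 3)(x - 5) / -1
  L_2(x) = (x - 3)(x - 4) / 2
Then q(x) = 16·L_0(x) + 24·L_1(x) + 34·L_2(x).
Expanding and collecting terms gives q(x) = x² + x + 4.
Check: q(5) = 34. ✓

q(x) = x^2 + x + 4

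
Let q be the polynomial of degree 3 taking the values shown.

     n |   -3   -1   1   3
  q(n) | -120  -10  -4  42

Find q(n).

q(n) = 3n^3 - 4n^2 - 3

Using the Lagrange interpolation formula with nodes -3, -1, 1, 3:
  L_0(n) = (n + 1)(n - 1)(n - 3) / -48
  L_1(n) = (n + 3)(n - 1)(n - 3) / 16
  L_2(n) = (n + 3)(n + 1)(n - 3) / -16
  L_3(n) = (n + 3)(n + 1)(n - 1) / 48
Then q(n) = -120·L_0(n) - 10·L_1(n) - 4·L_2(n) + 42·L_3(n).
Expanding and collecting terms gives q(n) = 3n³ - 4n² - 3.
Check: q(1) = -4. ✓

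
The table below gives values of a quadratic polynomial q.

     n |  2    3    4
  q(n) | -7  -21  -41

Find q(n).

q(n) = -3n^2 + n + 3

Write q(n) = an^2 + bn + c. Substituting each data point gives a linear system:
  4a + 2b + c = -7
  9a + 3b + c = -21
  16a + 4b + c = -41
Solving the system yields a = -3, b = 1, c = 3.
So q(n) = -3n² + n + 3.
Check: q(4) = -41. ✓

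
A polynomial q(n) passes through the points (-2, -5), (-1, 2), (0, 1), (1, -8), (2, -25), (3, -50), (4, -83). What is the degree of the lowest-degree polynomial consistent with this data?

Forward differences of the values at n = -2, -1, 0, 1, 2, 3, 4:
  q  : -5  2  1  -8  -25  -50  -83
  Δ  : 7  -1  -9  -17  -25  -33
  Δ^2: -8  -8  -8  -8  -8
  Δ^3: 0  0  0  0
  Δ^4: 0  0  0
  Δ^5: 0  0
  Δ^6: 0
The second differences are constant (-8) and nonzero, while all higher differences vanish, so the minimal degree is 2.

2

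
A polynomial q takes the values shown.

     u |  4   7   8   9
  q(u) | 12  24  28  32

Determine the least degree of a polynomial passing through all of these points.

Divided differences on the nodes 4, 7, 8, 9:
  order 0: 12  24  28  32
  order 1: 4  4  4
  order 2: 0  0
  order 3: 0
The order-1 divided differences are all 4 (nonzero) and every higher order vanishes, so the data lies on a polynomial of degree exactly 1.

1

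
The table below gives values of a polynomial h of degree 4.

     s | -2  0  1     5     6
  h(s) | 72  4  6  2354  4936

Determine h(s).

h(s) = 4s^4 - s^3 - s^2 + 4

Write h(s) = as^4 + bs^3 + cs^2 + ds + e. Substituting each data point gives a linear system:
  16a - 8b + 4c - 2d + e = 72
  e = 4
  a + b + c + d + e = 6
  625a + 125b + 25c + 5d + e = 2354
  1296a + 216b + 36c + 6d + e = 4936
Solving the system yields a = 4, b = -1, c = -1, d = 0, e = 4.
So h(s) = 4s^4 - s^3 - s^2 + 4.
Check: h(1) = 6. ✓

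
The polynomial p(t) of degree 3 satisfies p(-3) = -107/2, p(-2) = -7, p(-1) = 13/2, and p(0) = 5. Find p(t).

p(t) = 3t^3 + (3/2)t^2 - 3t + 5

Write p(t) = at^3 + bt^2 + ct + d. Substituting each data point gives a linear system:
  -27a + 9b - 3c + d = -107/2
  -8a + 4b - 2c + d = -7
  -a + b - c + d = 13/2
  d = 5
Solving the system yields a = 3, b = 3/2, c = -3, d = 5.
So p(t) = 3t^3 + (3/2)t^2 - 3t + 5.
Check: p(0) = 5. ✓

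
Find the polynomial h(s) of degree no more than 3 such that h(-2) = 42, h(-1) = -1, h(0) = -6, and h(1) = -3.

Using the Lagrange interpolation formula with nodes -2, -1, 0, 1:
  L_0(s) = (s + 1)s(s - 1) / -6
  L_1(s) = (s + 2)s(s - 1) / 2
  L_2(s) = (s + 2)(s + 1)(s - 1) / -2
  L_3(s) = (s + 2)(s + 1)s / 6
Then h(s) = 42·L_0(s) - 1·L_1(s) - 6·L_2(s) - 3·L_3(s).
Expanding and collecting terms gives h(s) = -5s^3 + 4s^2 + 4s - 6.
Check: h(1) = -3. ✓

h(s) = -5s^3 + 4s^2 + 4s - 6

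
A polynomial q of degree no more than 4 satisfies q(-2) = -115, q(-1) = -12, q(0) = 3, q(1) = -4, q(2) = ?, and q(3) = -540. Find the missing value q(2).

-111

On equispaced nodes a degree-4 polynomial has vanishing fifth forward difference, so
  - q(-2) + 5·q(-1) - 10·q(0) + 10·q(1) - 5·q(2) + q(3) = 0.
Substituting the known values and solving for q(2):
  -5·q(2) = 555
  q(2) = -111.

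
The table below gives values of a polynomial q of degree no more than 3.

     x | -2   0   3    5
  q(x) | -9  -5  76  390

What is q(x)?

Using the Lagrange interpolation formula with nodes -2, 0, 3, 5:
  L_0(x) = x(x - 3)(x - 5) / -70
  L_1(x) = (x + 2)(x - 3)(x - 5) / 30
  L_2(x) = (x + 2)x(x - 5) / -30
  L_3(x) = (x + 2)x(x - 3) / 70
Then q(x) = -9·L_0(x) - 5·L_1(x) + 76·L_2(x) + 390·L_3(x).
Expanding and collecting terms gives q(x) = 3x^3 + 2x^2 - 6x - 5.
Check: q(3) = 76. ✓

q(x) = 3x^3 + 2x^2 - 6x - 5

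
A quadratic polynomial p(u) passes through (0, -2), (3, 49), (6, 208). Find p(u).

Write p(u) = au^2 + bu + c. Substituting each data point gives a linear system:
  c = -2
  9a + 3b + c = 49
  36a + 6b + c = 208
Solving the system yields a = 6, b = -1, c = -2.
So p(u) = 6u^2 - u - 2.
Check: p(6) = 208. ✓

p(u) = 6u^2 - u - 2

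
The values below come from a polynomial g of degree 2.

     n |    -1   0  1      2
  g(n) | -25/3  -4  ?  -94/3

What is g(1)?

On equispaced nodes a degree-2 polynomial has vanishing third forward difference, so
  - g(-1) + 3·g(0) - 3·g(1) + g(2) = 0.
Substituting the known values and solving for g(1):
  -3·g(1) = 35
  g(1) = -35/3.

-35/3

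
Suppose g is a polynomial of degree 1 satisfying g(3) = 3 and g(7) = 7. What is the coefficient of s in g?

1

Write g(s) = as + b. Substituting each data point gives a linear system:
  3a + b = 3
  7a + b = 7
Solving the system yields a = 1, b = 0.
So g(s) = s.
The leading coefficient is 1.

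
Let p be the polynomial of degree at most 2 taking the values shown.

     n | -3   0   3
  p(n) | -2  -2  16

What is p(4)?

26

Forward differences of the values at n = -3, 0, 3:
  p  : -2  -2  16
  Δ  : 0  18
  Δ^2: 18
The second differences are constant, confirming degree 2.
Interpolating (Newton forward form) and evaluating at n = 4 gives p(4) = 26.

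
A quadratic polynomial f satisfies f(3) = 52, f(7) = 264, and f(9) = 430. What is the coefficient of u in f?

Write f(u) = au^2 + bu + c. Substituting each data point gives a linear system:
  9a + 3b + c = 52
  49a + 7b + c = 264
  81a + 9b + c = 430
Solving the system yields a = 5, b = 3, c = -2.
So f(u) = 5u^2 + 3u - 2.
The coefficient of u is 3.

3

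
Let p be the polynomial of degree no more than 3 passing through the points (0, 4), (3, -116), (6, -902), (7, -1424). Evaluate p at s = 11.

-5452

Write p(s) = as^3 + bs^2 + cs + d. Substituting each data point gives a linear system:
  d = 4
  27a + 9b + 3c + d = -116
  216a + 36b + 6c + d = -902
  343a + 49b + 7c + d = -1424
Solving the system yields a = -4, b = -1, c = -1, d = 4.
So p(s) = -4s^3 - s^2 - s + 4.
Then p(11) = -5452.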